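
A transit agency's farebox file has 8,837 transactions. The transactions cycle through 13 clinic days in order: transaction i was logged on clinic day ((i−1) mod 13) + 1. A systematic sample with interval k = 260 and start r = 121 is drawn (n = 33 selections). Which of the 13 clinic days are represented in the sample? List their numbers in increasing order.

Consecutive selections differ by k = 260, so their clinic day numbers differ by 260 mod 13 = 0.
gcd(260, 13) = 13, so the sample visits 13/13 = 1 distinct residues mod 13.
Start 121 is clinic day 4; the clinic days hit are 4.

4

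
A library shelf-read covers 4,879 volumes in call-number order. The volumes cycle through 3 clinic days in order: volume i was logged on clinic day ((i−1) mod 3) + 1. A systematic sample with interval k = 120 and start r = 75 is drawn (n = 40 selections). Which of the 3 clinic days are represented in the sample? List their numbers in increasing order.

Consecutive selections differ by k = 120, so their clinic day numbers differ by 120 mod 3 = 0.
gcd(120, 3) = 3, so the sample visits 3/3 = 1 distinct residues mod 3.
Start 75 is clinic day 3; the clinic days hit are 3.

3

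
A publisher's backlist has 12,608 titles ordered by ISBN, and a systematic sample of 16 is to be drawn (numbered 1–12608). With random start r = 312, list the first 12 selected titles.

312, 1100, 1888, 2676, 3464, 4252, 5040, 5828, 6616, 7404, 8192, 8980

k = N/n = 12608/16 = 788
title 1: 312
title 2: 312 + 788 = 1100
title 3: 1100 + 788 = 1888
title 4: 1888 + 788 = 2676
title 5: 2676 + 788 = 3464
title 6: 3464 + 788 = 4252
title 7: 4252 + 788 = 5040
title 8: 5040 + 788 = 5828
title 9: 5828 + 788 = 6616
title 10: 6616 + 788 = 7404
title 11: 7404 + 788 = 8192
title 12: 8192 + 788 = 8980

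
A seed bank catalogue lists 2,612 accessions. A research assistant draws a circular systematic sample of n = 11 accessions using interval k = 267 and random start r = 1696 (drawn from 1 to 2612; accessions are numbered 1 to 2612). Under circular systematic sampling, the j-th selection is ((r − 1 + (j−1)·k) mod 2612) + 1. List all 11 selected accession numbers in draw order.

Selection 1: 1696
Selection 2: 1696 + 267 = 1963
Selection 3: 1963 + 267 = 2230
Selection 4: 2230 + 267 = 2497
Selection 5: 2497 + 267 = 2764 → 2764 − 2612 = 152
Selection 6: 152 + 267 = 419
Selection 7: 419 + 267 = 686
Selection 8: 686 + 267 = 953
Selection 9: 953 + 267 = 1220
Selection 10: 1220 + 267 = 1487
Selection 11: 1487 + 267 = 1754

1696, 1963, 2230, 2497, 152, 419, 686, 953, 1220, 1487, 1754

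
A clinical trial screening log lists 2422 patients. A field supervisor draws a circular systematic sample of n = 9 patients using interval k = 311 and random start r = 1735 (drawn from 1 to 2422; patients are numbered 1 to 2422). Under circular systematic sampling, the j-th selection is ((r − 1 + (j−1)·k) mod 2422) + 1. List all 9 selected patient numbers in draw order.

Selection 1: 1735
Selection 2: 1735 + 311 = 2046
Selection 3: 2046 + 311 = 2357
Selection 4: 2357 + 311 = 2668 → 2668 − 2422 = 246
Selection 5: 246 + 311 = 557
Selection 6: 557 + 311 = 868
Selection 7: 868 + 311 = 1179
Selection 8: 1179 + 311 = 1490
Selection 9: 1490 + 311 = 1801

1735, 2046, 2357, 246, 557, 868, 1179, 1490, 1801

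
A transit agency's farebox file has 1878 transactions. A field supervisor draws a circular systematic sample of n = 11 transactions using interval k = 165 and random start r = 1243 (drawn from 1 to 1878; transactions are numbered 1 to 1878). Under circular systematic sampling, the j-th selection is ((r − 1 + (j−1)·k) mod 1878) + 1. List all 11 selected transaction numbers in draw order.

Selection 1: 1243
Selection 2: 1243 + 165 = 1408
Selection 3: 1408 + 165 = 1573
Selection 4: 1573 + 165 = 1738
Selection 5: 1738 + 165 = 1903 → 1903 − 1878 = 25
Selection 6: 25 + 165 = 190
Selection 7: 190 + 165 = 355
Selection 8: 355 + 165 = 520
Selection 9: 520 + 165 = 685
Selection 10: 685 + 165 = 850
Selection 11: 850 + 165 = 1015

1243, 1408, 1573, 1738, 25, 190, 355, 520, 685, 850, 1015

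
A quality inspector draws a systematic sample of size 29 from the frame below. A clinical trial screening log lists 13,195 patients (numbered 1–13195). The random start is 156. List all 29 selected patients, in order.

156, 611, 1066, 1521, 1976, 2431, 2886, 3341, 3796, 4251, 4706, 5161, 5616, 6071, 6526, 6981, 7436, 7891, 8346, 8801, 9256, 9711, 10166, 10621, 11076, 11531, 11986, 12441, 12896

k = N/n = 13195/29 = 455
patient 1: 156
patient 2: 156 + 455 = 611
patient 3: 611 + 455 = 1066
patient 4: 1066 + 455 = 1521
patient 5: 1521 + 455 = 1976
patient 6: 1976 + 455 = 2431
patient 7: 2431 + 455 = 2886
patient 8: 2886 + 455 = 3341
patient 9: 3341 + 455 = 3796
patient 10: 3796 + 455 = 4251
patient 11: 4251 + 455 = 4706
patient 12: 4706 + 455 = 5161
patient 13: 5161 + 455 = 5616
patient 14: 5616 + 455 = 6071
patient 15: 6071 + 455 = 6526
patient 16: 6526 + 455 = 6981
patient 17: 6981 + 455 = 7436
patient 18: 7436 + 455 = 7891
patient 19: 7891 + 455 = 8346
patient 20: 8346 + 455 = 8801
patient 21: 8801 + 455 = 9256
patient 22: 9256 + 455 = 9711
patient 23: 9711 + 455 = 10166
patient 24: 10166 + 455 = 10621
patient 25: 10621 + 455 = 11076
patient 26: 11076 + 455 = 11531
patient 27: 11531 + 455 = 11986
patient 28: 11986 + 455 = 12441
patient 29: 12441 + 455 = 12896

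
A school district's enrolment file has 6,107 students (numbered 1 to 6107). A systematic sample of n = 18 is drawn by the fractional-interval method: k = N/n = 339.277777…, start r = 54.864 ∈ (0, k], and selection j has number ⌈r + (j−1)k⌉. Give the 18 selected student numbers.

55, 395, 734, 1073, 1412, 1752, 2091, 2430, 2770, 3109, 3448, 3787, 4127, 4466, 4805, 5145, 5484, 5823

j=1: r + 0k = 54.864 → ⌈·⌉ = 55
j=2: r + 1k = 394.141777… → ⌈·⌉ = 395
j=3: r + 2k = 733.419555… → ⌈·⌉ = 734
j=4: r + 3k = 1072.697333… → ⌈·⌉ = 1073
j=5: r + 4k = 1411.975111… → ⌈·⌉ = 1412
j=6: r + 5k = 1751.252888… → ⌈·⌉ = 1752
j=7: r + 6k = 2090.530666… → ⌈·⌉ = 2091
j=8: r + 7k = 2429.808444… → ⌈·⌉ = 2430
j=9: r + 8k = 2769.086222… → ⌈·⌉ = 2770
j=10: r + 9k = 3108.364 → ⌈·⌉ = 3109
j=11: r + 10k = 3447.641777… → ⌈·⌉ = 3448
j=12: r + 11k = 3786.919555… → ⌈·⌉ = 3787
j=13: r + 12k = 4126.197333… → ⌈·⌉ = 4127
j=14: r + 13k = 4465.475111… → ⌈·⌉ = 4466
j=15: r + 14k = 4804.752888… → ⌈·⌉ = 4805
j=16: r + 15k = 5144.030666… → ⌈·⌉ = 5145
j=17: r + 16k = 5483.308444… → ⌈·⌉ = 5484
j=18: r + 17k = 5822.586222… → ⌈·⌉ = 5823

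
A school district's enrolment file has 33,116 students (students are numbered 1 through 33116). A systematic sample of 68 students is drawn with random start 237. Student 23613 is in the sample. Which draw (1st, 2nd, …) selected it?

49

k = 33116/68 = 487
position = (23613 − 237)/487 + 1 = 23376/487 + 1 = 48 + 1 = 49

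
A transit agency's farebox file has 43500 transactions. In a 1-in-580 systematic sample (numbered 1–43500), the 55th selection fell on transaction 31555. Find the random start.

k = 580
r = 31555 − (55−1)×580 = 31555 − 31320 = 235

235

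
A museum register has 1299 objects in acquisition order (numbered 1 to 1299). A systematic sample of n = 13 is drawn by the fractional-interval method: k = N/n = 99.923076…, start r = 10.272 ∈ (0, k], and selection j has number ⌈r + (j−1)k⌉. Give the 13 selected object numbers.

j=1: r + 0k = 10.272 → ⌈·⌉ = 11
j=2: r + 1k = 110.195076… → ⌈·⌉ = 111
j=3: r + 2k = 210.118153… → ⌈·⌉ = 211
j=4: r + 3k = 310.041230… → ⌈·⌉ = 311
j=5: r + 4k = 409.964307… → ⌈·⌉ = 410
j=6: r + 5k = 509.887384… → ⌈·⌉ = 510
j=7: r + 6k = 609.810461… → ⌈·⌉ = 610
j=8: r + 7k = 709.733538… → ⌈·⌉ = 710
j=9: r + 8k = 809.656615… → ⌈·⌉ = 810
j=10: r + 9k = 909.579692… → ⌈·⌉ = 910
j=11: r + 10k = 1009.502769… → ⌈·⌉ = 1010
j=12: r + 11k = 1109.425846… → ⌈·⌉ = 1110
j=13: r + 12k = 1209.348923… → ⌈·⌉ = 1210

11, 111, 211, 311, 410, 510, 610, 710, 810, 910, 1010, 1110, 1210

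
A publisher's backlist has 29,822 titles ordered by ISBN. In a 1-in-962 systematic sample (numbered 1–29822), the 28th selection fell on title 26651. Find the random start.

677

k = 962
r = 26651 − (28−1)×962 = 26651 − 25974 = 677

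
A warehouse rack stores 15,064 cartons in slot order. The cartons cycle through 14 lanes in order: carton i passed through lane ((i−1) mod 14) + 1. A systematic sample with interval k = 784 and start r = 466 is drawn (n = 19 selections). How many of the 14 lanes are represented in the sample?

Consecutive selections differ by k = 784, so their lane numbers differ by 784 mod 14 = 0.
gcd(784, 14) = 14, so the sample visits 14/14 = 1 distinct residues mod 14.
Start 466 is lane 4; the lanes hit are 4.

1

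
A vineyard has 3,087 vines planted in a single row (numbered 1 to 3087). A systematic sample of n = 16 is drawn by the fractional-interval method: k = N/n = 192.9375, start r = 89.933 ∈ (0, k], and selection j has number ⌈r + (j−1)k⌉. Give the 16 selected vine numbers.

j=1: r + 0k = 89.933 → ⌈·⌉ = 90
j=2: r + 1k = 282.8705 → ⌈·⌉ = 283
j=3: r + 2k = 475.808 → ⌈·⌉ = 476
j=4: r + 3k = 668.7455 → ⌈·⌉ = 669
j=5: r + 4k = 861.683 → ⌈·⌉ = 862
j=6: r + 5k = 1054.6205 → ⌈·⌉ = 1055
j=7: r + 6k = 1247.558 → ⌈·⌉ = 1248
j=8: r + 7k = 1440.4955 → ⌈·⌉ = 1441
j=9: r + 8k = 1633.433 → ⌈·⌉ = 1634
j=10: r + 9k = 1826.3705 → ⌈·⌉ = 1827
j=11: r + 10k = 2019.308 → ⌈·⌉ = 2020
j=12: r + 11k = 2212.2455 → ⌈·⌉ = 2213
j=13: r + 12k = 2405.183 → ⌈·⌉ = 2406
j=14: r + 13k = 2598.1205 → ⌈·⌉ = 2599
j=15: r + 14k = 2791.058 → ⌈·⌉ = 2792
j=16: r + 15k = 2983.9955 → ⌈·⌉ = 2984

90, 283, 476, 669, 862, 1055, 1248, 1441, 1634, 1827, 2020, 2213, 2406, 2599, 2792, 2984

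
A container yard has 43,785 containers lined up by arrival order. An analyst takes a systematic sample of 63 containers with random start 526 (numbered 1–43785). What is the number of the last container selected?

43616

k = 43785/63 = 695
63rd selection = r + (63−1)·k = 526 + 62×695 = 526 + 43090 = 43616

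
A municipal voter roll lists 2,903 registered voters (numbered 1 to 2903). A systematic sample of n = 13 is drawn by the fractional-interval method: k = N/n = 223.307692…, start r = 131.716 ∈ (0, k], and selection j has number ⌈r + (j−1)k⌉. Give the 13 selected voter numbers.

132, 356, 579, 802, 1025, 1249, 1472, 1695, 1919, 2142, 2365, 2589, 2812

j=1: r + 0k = 131.716 → ⌈·⌉ = 132
j=2: r + 1k = 355.023692… → ⌈·⌉ = 356
j=3: r + 2k = 578.331384… → ⌈·⌉ = 579
j=4: r + 3k = 801.639076… → ⌈·⌉ = 802
j=5: r + 4k = 1024.946769… → ⌈·⌉ = 1025
j=6: r + 5k = 1248.254461… → ⌈·⌉ = 1249
j=7: r + 6k = 1471.562153… → ⌈·⌉ = 1472
j=8: r + 7k = 1694.869846… → ⌈·⌉ = 1695
j=9: r + 8k = 1918.177538… → ⌈·⌉ = 1919
j=10: r + 9k = 2141.485230… → ⌈·⌉ = 2142
j=11: r + 10k = 2364.792923… → ⌈·⌉ = 2365
j=12: r + 11k = 2588.100615… → ⌈·⌉ = 2589
j=13: r + 12k = 2811.408307… → ⌈·⌉ = 2812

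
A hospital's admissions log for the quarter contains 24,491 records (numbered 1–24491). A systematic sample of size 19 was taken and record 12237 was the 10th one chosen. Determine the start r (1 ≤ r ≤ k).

636

k = 24491/19 = 1289
r = 12237 − (10−1)×1289 = 12237 − 11601 = 636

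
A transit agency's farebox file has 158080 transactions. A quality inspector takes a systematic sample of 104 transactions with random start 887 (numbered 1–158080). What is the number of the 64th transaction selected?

96647

k = 158080/104 = 1520
64th selection = r + (64−1)·k = 887 + 63×1520 = 887 + 95760 = 96647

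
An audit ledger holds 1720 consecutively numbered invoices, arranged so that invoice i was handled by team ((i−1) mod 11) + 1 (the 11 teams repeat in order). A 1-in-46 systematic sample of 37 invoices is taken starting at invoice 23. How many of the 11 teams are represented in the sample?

Consecutive selections differ by k = 46, so their team numbers differ by 46 mod 11 = 2.
gcd(46, 11) = 1, so the sample visits 11/1 = 11 distinct residues mod 11.
Start 23 is team 1; the teams hit are 1, 2, 3, 4, 5, 6, 7, 8, 9, 10, 11.

11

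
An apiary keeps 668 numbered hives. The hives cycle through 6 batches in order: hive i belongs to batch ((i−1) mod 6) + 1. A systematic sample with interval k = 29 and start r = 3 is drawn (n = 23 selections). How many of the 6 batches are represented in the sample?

6

Consecutive selections differ by k = 29, so their batch numbers differ by 29 mod 6 = 5.
gcd(29, 6) = 1, so the sample visits 6/1 = 6 distinct residues mod 6.
Start 3 is batch 3; the batches hit are 1, 2, 3, 4, 5, 6.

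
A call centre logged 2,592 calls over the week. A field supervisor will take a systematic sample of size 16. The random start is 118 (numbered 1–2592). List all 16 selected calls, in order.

k = N/n = 2592/16 = 162
call 1: 118
call 2: 118 + 162 = 280
call 3: 280 + 162 = 442
call 4: 442 + 162 = 604
call 5: 604 + 162 = 766
call 6: 766 + 162 = 928
call 7: 928 + 162 = 1090
call 8: 1090 + 162 = 1252
call 9: 1252 + 162 = 1414
call 10: 1414 + 162 = 1576
call 11: 1576 + 162 = 1738
call 12: 1738 + 162 = 1900
call 13: 1900 + 162 = 2062
call 14: 2062 + 162 = 2224
call 15: 2224 + 162 = 2386
call 16: 2386 + 162 = 2548

118, 280, 442, 604, 766, 928, 1090, 1252, 1414, 1576, 1738, 1900, 2062, 2224, 2386, 2548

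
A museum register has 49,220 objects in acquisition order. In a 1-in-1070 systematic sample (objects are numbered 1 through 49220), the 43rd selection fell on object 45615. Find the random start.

675

k = 1070
r = 45615 − (43−1)×1070 = 45615 − 44940 = 675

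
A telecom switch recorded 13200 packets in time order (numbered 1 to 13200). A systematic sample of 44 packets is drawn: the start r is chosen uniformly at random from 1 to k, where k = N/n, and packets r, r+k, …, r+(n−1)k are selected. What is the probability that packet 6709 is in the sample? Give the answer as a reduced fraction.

k = 13200/44 = 300.
Packet 6709 is selected iff r ≡ 6709 (mod 300); exactly one such r in {1,…,300}.
Inclusion probability = 1/300.

1/300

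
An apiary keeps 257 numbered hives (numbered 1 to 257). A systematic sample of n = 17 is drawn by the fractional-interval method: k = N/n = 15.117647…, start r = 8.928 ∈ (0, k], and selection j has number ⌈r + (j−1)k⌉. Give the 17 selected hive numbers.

9, 25, 40, 55, 70, 85, 100, 115, 130, 145, 161, 176, 191, 206, 221, 236, 251

j=1: r + 0k = 8.928 → ⌈·⌉ = 9
j=2: r + 1k = 24.045647… → ⌈·⌉ = 25
j=3: r + 2k = 39.163294… → ⌈·⌉ = 40
j=4: r + 3k = 54.280941… → ⌈·⌉ = 55
j=5: r + 4k = 69.398588… → ⌈·⌉ = 70
j=6: r + 5k = 84.516235… → ⌈·⌉ = 85
j=7: r + 6k = 99.633882… → ⌈·⌉ = 100
j=8: r + 7k = 114.751529… → ⌈·⌉ = 115
j=9: r + 8k = 129.869176… → ⌈·⌉ = 130
j=10: r + 9k = 144.986823… → ⌈·⌉ = 145
j=11: r + 10k = 160.104470… → ⌈·⌉ = 161
j=12: r + 11k = 175.222117… → ⌈·⌉ = 176
j=13: r + 12k = 190.339764… → ⌈·⌉ = 191
j=14: r + 13k = 205.457411… → ⌈·⌉ = 206
j=15: r + 14k = 220.575058… → ⌈·⌉ = 221
j=16: r + 15k = 235.692705… → ⌈·⌉ = 236
j=17: r + 16k = 250.810352… → ⌈·⌉ = 251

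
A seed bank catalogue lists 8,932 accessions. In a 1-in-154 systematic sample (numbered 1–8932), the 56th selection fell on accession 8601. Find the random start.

k = 154
r = 8601 − (56−1)×154 = 8601 − 8470 = 131

131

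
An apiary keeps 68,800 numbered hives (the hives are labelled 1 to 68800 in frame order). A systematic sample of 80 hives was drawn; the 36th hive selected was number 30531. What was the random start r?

k = 68800/80 = 860
r = 30531 − (36−1)×860 = 30531 − 30100 = 431

431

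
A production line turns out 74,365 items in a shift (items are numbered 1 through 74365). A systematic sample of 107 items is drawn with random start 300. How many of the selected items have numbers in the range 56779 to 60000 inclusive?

k = 74365/107 = 695
First selection ≥ 56779: 300 + ⌈(56779−300)/695⌉·695 = 300 + 82×695 = 57290
Last selection ≤ 60000: 300 + ⌊(60000−300)/695⌋·695 = 300 + 85×695 = 59375
Count = 85 − 82 + 1 = 4

4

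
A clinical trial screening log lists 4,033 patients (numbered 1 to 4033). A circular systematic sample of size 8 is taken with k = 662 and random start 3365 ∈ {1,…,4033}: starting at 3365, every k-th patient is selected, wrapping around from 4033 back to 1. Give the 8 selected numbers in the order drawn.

3365, 4027, 656, 1318, 1980, 2642, 3304, 3966

Selection 1: 3365
Selection 2: 3365 + 662 = 4027
Selection 3: 4027 + 662 = 4689 → 4689 − 4033 = 656
Selection 4: 656 + 662 = 1318
Selection 5: 1318 + 662 = 1980
Selection 6: 1980 + 662 = 2642
Selection 7: 2642 + 662 = 3304
Selection 8: 3304 + 662 = 3966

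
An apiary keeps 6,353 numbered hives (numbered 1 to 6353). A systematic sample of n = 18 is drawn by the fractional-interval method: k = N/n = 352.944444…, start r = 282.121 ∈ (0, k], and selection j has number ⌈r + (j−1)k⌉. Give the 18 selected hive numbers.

j=1: r + 0k = 282.121 → ⌈·⌉ = 283
j=2: r + 1k = 635.065444… → ⌈·⌉ = 636
j=3: r + 2k = 988.009888… → ⌈·⌉ = 989
j=4: r + 3k = 1340.954333… → ⌈·⌉ = 1341
j=5: r + 4k = 1693.898777… → ⌈·⌉ = 1694
j=6: r + 5k = 2046.843222… → ⌈·⌉ = 2047
j=7: r + 6k = 2399.787666… → ⌈·⌉ = 2400
j=8: r + 7k = 2752.732111… → ⌈·⌉ = 2753
j=9: r + 8k = 3105.676555… → ⌈·⌉ = 3106
j=10: r + 9k = 3458.621 → ⌈·⌉ = 3459
j=11: r + 10k = 3811.565444… → ⌈·⌉ = 3812
j=12: r + 11k = 4164.509888… → ⌈·⌉ = 4165
j=13: r + 12k = 4517.454333… → ⌈·⌉ = 4518
j=14: r + 13k = 4870.398777… → ⌈·⌉ = 4871
j=15: r + 14k = 5223.343222… → ⌈·⌉ = 5224
j=16: r + 15k = 5576.287666… → ⌈·⌉ = 5577
j=17: r + 16k = 5929.232111… → ⌈·⌉ = 5930
j=18: r + 17k = 6282.176555… → ⌈·⌉ = 6283

283, 636, 989, 1341, 1694, 2047, 2400, 2753, 3106, 3459, 3812, 4165, 4518, 4871, 5224, 5577, 5930, 6283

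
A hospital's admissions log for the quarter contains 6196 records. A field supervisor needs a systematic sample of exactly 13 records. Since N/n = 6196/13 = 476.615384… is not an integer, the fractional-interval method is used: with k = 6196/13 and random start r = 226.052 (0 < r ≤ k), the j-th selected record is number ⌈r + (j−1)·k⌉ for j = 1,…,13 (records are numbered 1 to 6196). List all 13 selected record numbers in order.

j=1: r + 0k = 226.052 → ⌈·⌉ = 227
j=2: r + 1k = 702.667384… → ⌈·⌉ = 703
j=3: r + 2k = 1179.282769… → ⌈·⌉ = 1180
j=4: r + 3k = 1655.898153… → ⌈·⌉ = 1656
j=5: r + 4k = 2132.513538… → ⌈·⌉ = 2133
j=6: r + 5k = 2609.128923… → ⌈·⌉ = 2610
j=7: r + 6k = 3085.744307… → ⌈·⌉ = 3086
j=8: r + 7k = 3562.359692… → ⌈·⌉ = 3563
j=9: r + 8k = 4038.975076… → ⌈·⌉ = 4039
j=10: r + 9k = 4515.590461… → ⌈·⌉ = 4516
j=11: r + 10k = 4992.205846… → ⌈·⌉ = 4993
j=12: r + 11k = 5468.821230… → ⌈·⌉ = 5469
j=13: r + 12k = 5945.436615… → ⌈·⌉ = 5946

227, 703, 1180, 1656, 2133, 2610, 3086, 3563, 4039, 4516, 4993, 5469, 5946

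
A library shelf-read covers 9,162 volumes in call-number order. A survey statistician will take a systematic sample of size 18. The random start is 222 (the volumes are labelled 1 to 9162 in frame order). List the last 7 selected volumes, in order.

5821, 6330, 6839, 7348, 7857, 8366, 8875

k = N/n = 9162/18 = 509
12th selection = 222 + 11×509 = 5821
13th: 5821 + 509 = 6330
14th: 6330 + 509 = 6839
15th: 6839 + 509 = 7348
16th: 7348 + 509 = 7857
17th: 7857 + 509 = 8366
18th: 8366 + 509 = 8875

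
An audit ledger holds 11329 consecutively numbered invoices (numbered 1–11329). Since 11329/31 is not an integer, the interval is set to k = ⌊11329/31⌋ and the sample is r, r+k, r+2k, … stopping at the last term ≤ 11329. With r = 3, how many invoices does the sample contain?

k = ⌊11329/31⌋ = 365
Achieved size = ⌊(11329 − 3)/365⌋ + 1 = ⌊11326/365⌋ + 1 = 31 + 1 = 32
(last selection: 3 + 31×365 = 11318 ≤ 11329; next would be 11683 > 11329)

32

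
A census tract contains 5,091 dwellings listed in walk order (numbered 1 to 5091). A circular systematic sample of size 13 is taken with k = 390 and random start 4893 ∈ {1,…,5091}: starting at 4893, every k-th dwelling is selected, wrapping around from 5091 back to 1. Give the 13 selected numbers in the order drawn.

Selection 1: 4893
Selection 2: 4893 + 390 = 5283 → 5283 − 5091 = 192
Selection 3: 192 + 390 = 582
Selection 4: 582 + 390 = 972
Selection 5: 972 + 390 = 1362
Selection 6: 1362 + 390 = 1752
Selection 7: 1752 + 390 = 2142
Selection 8: 2142 + 390 = 2532
Selection 9: 2532 + 390 = 2922
Selection 10: 2922 + 390 = 3312
Selection 11: 3312 + 390 = 3702
Selection 12: 3702 + 390 = 4092
Selection 13: 4092 + 390 = 4482

4893, 192, 582, 972, 1362, 1752, 2142, 2532, 2922, 3312, 3702, 4092, 4482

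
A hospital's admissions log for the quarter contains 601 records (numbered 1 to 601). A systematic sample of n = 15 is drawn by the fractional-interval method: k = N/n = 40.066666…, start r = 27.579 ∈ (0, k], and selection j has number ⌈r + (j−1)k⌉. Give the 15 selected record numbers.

28, 68, 108, 148, 188, 228, 268, 309, 349, 389, 429, 469, 509, 549, 589

j=1: r + 0k = 27.579 → ⌈·⌉ = 28
j=2: r + 1k = 67.645666… → ⌈·⌉ = 68
j=3: r + 2k = 107.712333… → ⌈·⌉ = 108
j=4: r + 3k = 147.779 → ⌈·⌉ = 148
j=5: r + 4k = 187.845666… → ⌈·⌉ = 188
j=6: r + 5k = 227.912333… → ⌈·⌉ = 228
j=7: r + 6k = 267.979 → ⌈·⌉ = 268
j=8: r + 7k = 308.045666… → ⌈·⌉ = 309
j=9: r + 8k = 348.112333… → ⌈·⌉ = 349
j=10: r + 9k = 388.179 → ⌈·⌉ = 389
j=11: r + 10k = 428.245666… → ⌈·⌉ = 429
j=12: r + 11k = 468.312333… → ⌈·⌉ = 469
j=13: r + 12k = 508.379 → ⌈·⌉ = 509
j=14: r + 13k = 548.445666… → ⌈·⌉ = 549
j=15: r + 14k = 588.512333… → ⌈·⌉ = 589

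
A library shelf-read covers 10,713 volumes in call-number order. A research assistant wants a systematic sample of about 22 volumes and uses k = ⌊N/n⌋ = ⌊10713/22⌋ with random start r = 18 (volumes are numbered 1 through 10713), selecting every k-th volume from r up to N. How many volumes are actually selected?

k = ⌊10713/22⌋ = 486
Achieved size = ⌊(10713 − 18)/486⌋ + 1 = ⌊10695/486⌋ + 1 = 22 + 1 = 23
(last selection: 18 + 22×486 = 10710 ≤ 10713; next would be 11196 > 10713)

23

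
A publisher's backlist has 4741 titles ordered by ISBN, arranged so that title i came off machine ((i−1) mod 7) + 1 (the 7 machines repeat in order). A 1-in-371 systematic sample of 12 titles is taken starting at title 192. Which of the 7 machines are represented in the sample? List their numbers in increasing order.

Consecutive selections differ by k = 371, so their machine numbers differ by 371 mod 7 = 0.
gcd(371, 7) = 7, so the sample visits 7/7 = 1 distinct residues mod 7.
Start 192 is machine 3; the machines hit are 3.

3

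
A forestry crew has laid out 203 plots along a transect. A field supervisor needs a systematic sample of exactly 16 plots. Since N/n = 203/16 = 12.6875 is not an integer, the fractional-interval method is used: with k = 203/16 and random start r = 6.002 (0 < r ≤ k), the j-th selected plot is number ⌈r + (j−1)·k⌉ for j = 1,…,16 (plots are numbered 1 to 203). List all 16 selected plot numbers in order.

7, 19, 32, 45, 57, 70, 83, 95, 108, 121, 133, 146, 159, 171, 184, 197

j=1: r + 0k = 6.002 → ⌈·⌉ = 7
j=2: r + 1k = 18.6895 → ⌈·⌉ = 19
j=3: r + 2k = 31.377 → ⌈·⌉ = 32
j=4: r + 3k = 44.0645 → ⌈·⌉ = 45
j=5: r + 4k = 56.752 → ⌈·⌉ = 57
j=6: r + 5k = 69.4395 → ⌈·⌉ = 70
j=7: r + 6k = 82.127 → ⌈·⌉ = 83
j=8: r + 7k = 94.8145 → ⌈·⌉ = 95
j=9: r + 8k = 107.502 → ⌈·⌉ = 108
j=10: r + 9k = 120.1895 → ⌈·⌉ = 121
j=11: r + 10k = 132.877 → ⌈·⌉ = 133
j=12: r + 11k = 145.5645 → ⌈·⌉ = 146
j=13: r + 12k = 158.252 → ⌈·⌉ = 159
j=14: r + 13k = 170.9395 → ⌈·⌉ = 171
j=15: r + 14k = 183.627 → ⌈·⌉ = 184
j=16: r + 15k = 196.3145 → ⌈·⌉ = 197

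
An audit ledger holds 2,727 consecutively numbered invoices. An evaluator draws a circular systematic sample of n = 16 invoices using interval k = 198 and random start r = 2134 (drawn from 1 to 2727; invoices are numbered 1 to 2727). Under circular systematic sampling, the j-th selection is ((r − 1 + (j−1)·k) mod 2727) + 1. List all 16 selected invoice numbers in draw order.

Selection 1: 2134
Selection 2: 2134 + 198 = 2332
Selection 3: 2332 + 198 = 2530
Selection 4: 2530 + 198 = 2728 → 2728 − 2727 = 1
Selection 5: 1 + 198 = 199
Selection 6: 199 + 198 = 397
Selection 7: 397 + 198 = 595
Selection 8: 595 + 198 = 793
Selection 9: 793 + 198 = 991
Selection 10: 991 + 198 = 1189
Selection 11: 1189 + 198 = 1387
Selection 12: 1387 + 198 = 1585
Selection 13: 1585 + 198 = 1783
Selection 14: 1783 + 198 = 1981
Selection 15: 1981 + 198 = 2179
Selection 16: 2179 + 198 = 2377

2134, 2332, 2530, 1, 199, 397, 595, 793, 991, 1189, 1387, 1585, 1783, 1981, 2179, 2377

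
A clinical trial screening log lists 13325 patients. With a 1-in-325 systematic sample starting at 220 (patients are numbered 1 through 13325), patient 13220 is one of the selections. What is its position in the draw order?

k = 325
position = (13220 − 220)/325 + 1 = 13000/325 + 1 = 40 + 1 = 41

41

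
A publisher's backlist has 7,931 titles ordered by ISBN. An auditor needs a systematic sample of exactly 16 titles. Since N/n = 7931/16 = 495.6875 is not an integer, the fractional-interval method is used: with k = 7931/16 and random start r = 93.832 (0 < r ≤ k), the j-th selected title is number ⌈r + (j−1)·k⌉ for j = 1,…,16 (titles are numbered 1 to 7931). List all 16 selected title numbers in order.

94, 590, 1086, 1581, 2077, 2573, 3068, 3564, 4060, 4556, 5051, 5547, 6043, 6538, 7034, 7530

j=1: r + 0k = 93.832 → ⌈·⌉ = 94
j=2: r + 1k = 589.5195 → ⌈·⌉ = 590
j=3: r + 2k = 1085.207 → ⌈·⌉ = 1086
j=4: r + 3k = 1580.8945 → ⌈·⌉ = 1581
j=5: r + 4k = 2076.582 → ⌈·⌉ = 2077
j=6: r + 5k = 2572.2695 → ⌈·⌉ = 2573
j=7: r + 6k = 3067.957 → ⌈·⌉ = 3068
j=8: r + 7k = 3563.6445 → ⌈·⌉ = 3564
j=9: r + 8k = 4059.332 → ⌈·⌉ = 4060
j=10: r + 9k = 4555.0195 → ⌈·⌉ = 4556
j=11: r + 10k = 5050.707 → ⌈·⌉ = 5051
j=12: r + 11k = 5546.3945 → ⌈·⌉ = 5547
j=13: r + 12k = 6042.082 → ⌈·⌉ = 6043
j=14: r + 13k = 6537.7695 → ⌈·⌉ = 6538
j=15: r + 14k = 7033.457 → ⌈·⌉ = 7034
j=16: r + 15k = 7529.1445 → ⌈·⌉ = 7530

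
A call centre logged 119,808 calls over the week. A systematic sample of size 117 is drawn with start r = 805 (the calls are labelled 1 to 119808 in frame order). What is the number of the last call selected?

k = 119808/117 = 1024
117th selection = r + (117−1)·k = 805 + 116×1024 = 805 + 118784 = 119589

119589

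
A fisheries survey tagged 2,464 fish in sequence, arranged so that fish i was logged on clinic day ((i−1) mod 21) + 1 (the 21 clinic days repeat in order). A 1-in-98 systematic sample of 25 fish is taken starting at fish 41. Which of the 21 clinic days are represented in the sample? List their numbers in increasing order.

Consecutive selections differ by k = 98, so their clinic day numbers differ by 98 mod 21 = 14.
gcd(98, 21) = 7, so the sample visits 21/7 = 3 distinct residues mod 21.
Start 41 is clinic day 20; the clinic days hit are 6, 13, 20.

6, 13, 20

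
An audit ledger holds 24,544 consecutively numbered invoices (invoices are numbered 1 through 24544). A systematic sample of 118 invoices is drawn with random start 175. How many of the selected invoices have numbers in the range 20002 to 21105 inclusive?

k = 24544/118 = 208
First selection ≥ 20002: 175 + ⌈(20002−175)/208⌉·208 = 175 + 96×208 = 20143
Last selection ≤ 21105: 175 + ⌊(21105−175)/208⌋·208 = 175 + 100×208 = 20975
Count = 100 − 96 + 1 = 5

5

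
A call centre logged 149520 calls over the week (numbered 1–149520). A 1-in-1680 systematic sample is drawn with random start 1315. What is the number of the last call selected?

k = 1680
89th selection = r + (89−1)·k = 1315 + 88×1680 = 1315 + 147840 = 149155

149155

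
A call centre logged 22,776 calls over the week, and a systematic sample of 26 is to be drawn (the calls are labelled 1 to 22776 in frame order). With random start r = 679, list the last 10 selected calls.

14695, 15571, 16447, 17323, 18199, 19075, 19951, 20827, 21703, 22579

k = N/n = 22776/26 = 876
17th selection = 679 + 16×876 = 14695
18th: 14695 + 876 = 15571
19th: 15571 + 876 = 16447
20th: 16447 + 876 = 17323
21st: 17323 + 876 = 18199
22nd: 18199 + 876 = 19075
23rd: 19075 + 876 = 19951
24th: 19951 + 876 = 20827
25th: 20827 + 876 = 21703
26th: 21703 + 876 = 22579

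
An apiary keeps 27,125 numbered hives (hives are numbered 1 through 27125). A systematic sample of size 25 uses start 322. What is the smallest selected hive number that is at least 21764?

22022

k = 27125/25 = 1085
Steps past start: ⌈(21764 − 322)/1085⌉ = ⌈21442/1085⌉ = 20
Selected hive: 322 + 20×1085 = 22022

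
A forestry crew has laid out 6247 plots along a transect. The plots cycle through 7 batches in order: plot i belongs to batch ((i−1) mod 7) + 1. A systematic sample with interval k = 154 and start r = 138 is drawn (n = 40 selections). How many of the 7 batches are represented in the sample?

Consecutive selections differ by k = 154, so their batch numbers differ by 154 mod 7 = 0.
gcd(154, 7) = 7, so the sample visits 7/7 = 1 distinct residues mod 7.
Start 138 is batch 5; the batches hit are 5.

1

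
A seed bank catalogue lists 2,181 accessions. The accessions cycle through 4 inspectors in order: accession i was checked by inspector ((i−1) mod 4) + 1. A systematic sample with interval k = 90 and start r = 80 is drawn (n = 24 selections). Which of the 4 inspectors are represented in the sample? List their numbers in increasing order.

Consecutive selections differ by k = 90, so their inspector numbers differ by 90 mod 4 = 2.
gcd(90, 4) = 2, so the sample visits 4/2 = 2 distinct residues mod 4.
Start 80 is inspector 4; the inspectors hit are 2, 4.

2, 4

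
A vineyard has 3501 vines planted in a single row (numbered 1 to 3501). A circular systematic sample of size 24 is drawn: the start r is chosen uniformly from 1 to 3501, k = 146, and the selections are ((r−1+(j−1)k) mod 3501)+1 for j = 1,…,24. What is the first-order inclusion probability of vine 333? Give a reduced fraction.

8/1167

For each position j, as r ranges over 1…3501 the j-th selection hits every vine exactly once, so vine 333 is selected for exactly 24 of the 3501 starts.
Inclusion probability = 24/3501 = 8/1167.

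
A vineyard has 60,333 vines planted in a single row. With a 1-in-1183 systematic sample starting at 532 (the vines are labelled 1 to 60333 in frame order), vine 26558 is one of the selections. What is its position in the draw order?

23

k = 1183
position = (26558 − 532)/1183 + 1 = 26026/1183 + 1 = 22 + 1 = 23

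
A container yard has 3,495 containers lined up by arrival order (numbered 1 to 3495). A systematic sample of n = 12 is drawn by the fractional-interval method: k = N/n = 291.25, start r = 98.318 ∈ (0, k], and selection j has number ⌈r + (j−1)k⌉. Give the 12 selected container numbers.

j=1: r + 0k = 98.318 → ⌈·⌉ = 99
j=2: r + 1k = 389.568 → ⌈·⌉ = 390
j=3: r + 2k = 680.818 → ⌈·⌉ = 681
j=4: r + 3k = 972.068 → ⌈·⌉ = 973
j=5: r + 4k = 1263.318 → ⌈·⌉ = 1264
j=6: r + 5k = 1554.568 → ⌈·⌉ = 1555
j=7: r + 6k = 1845.818 → ⌈·⌉ = 1846
j=8: r + 7k = 2137.068 → ⌈·⌉ = 2138
j=9: r + 8k = 2428.318 → ⌈·⌉ = 2429
j=10: r + 9k = 2719.568 → ⌈·⌉ = 2720
j=11: r + 10k = 3010.818 → ⌈·⌉ = 3011
j=12: r + 11k = 3302.068 → ⌈·⌉ = 3303

99, 390, 681, 973, 1264, 1555, 1846, 2138, 2429, 2720, 3011, 3303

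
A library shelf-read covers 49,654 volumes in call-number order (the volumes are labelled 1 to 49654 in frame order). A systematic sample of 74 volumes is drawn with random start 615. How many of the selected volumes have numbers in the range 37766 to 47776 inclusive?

15

k = 49654/74 = 671
First selection ≥ 37766: 615 + ⌈(37766−615)/671⌉·671 = 615 + 56×671 = 38191
Last selection ≤ 47776: 615 + ⌊(47776−615)/671⌋·671 = 615 + 70×671 = 47585
Count = 70 − 56 + 1 = 15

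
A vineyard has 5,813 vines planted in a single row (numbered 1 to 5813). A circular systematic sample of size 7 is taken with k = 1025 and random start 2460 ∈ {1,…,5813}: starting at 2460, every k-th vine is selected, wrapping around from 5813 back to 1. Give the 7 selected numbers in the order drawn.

Selection 1: 2460
Selection 2: 2460 + 1025 = 3485
Selection 3: 3485 + 1025 = 4510
Selection 4: 4510 + 1025 = 5535
Selection 5: 5535 + 1025 = 6560 → 6560 − 5813 = 747
Selection 6: 747 + 1025 = 1772
Selection 7: 1772 + 1025 = 2797

2460, 3485, 4510, 5535, 747, 1772, 2797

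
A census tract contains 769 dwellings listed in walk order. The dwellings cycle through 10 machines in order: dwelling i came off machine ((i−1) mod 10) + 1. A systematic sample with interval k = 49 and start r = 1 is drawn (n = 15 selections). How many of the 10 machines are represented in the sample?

Consecutive selections differ by k = 49, so their machine numbers differ by 49 mod 10 = 9.
gcd(49, 10) = 1, so the sample visits 10/1 = 10 distinct residues mod 10.
Start 1 is machine 1; the machines hit are 1, 2, 3, 4, 5, 6, 7, 8, 9, 10.

10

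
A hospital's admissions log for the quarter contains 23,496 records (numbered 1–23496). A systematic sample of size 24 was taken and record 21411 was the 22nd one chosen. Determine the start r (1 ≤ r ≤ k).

852

k = 23496/24 = 979
r = 21411 − (22−1)×979 = 21411 − 20559 = 852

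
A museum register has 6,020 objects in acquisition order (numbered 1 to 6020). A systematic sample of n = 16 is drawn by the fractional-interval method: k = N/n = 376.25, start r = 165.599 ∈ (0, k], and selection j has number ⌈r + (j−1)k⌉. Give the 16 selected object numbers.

j=1: r + 0k = 165.599 → ⌈·⌉ = 166
j=2: r + 1k = 541.849 → ⌈·⌉ = 542
j=3: r + 2k = 918.099 → ⌈·⌉ = 919
j=4: r + 3k = 1294.349 → ⌈·⌉ = 1295
j=5: r + 4k = 1670.599 → ⌈·⌉ = 1671
j=6: r + 5k = 2046.849 → ⌈·⌉ = 2047
j=7: r + 6k = 2423.099 → ⌈·⌉ = 2424
j=8: r + 7k = 2799.349 → ⌈·⌉ = 2800
j=9: r + 8k = 3175.599 → ⌈·⌉ = 3176
j=10: r + 9k = 3551.849 → ⌈·⌉ = 3552
j=11: r + 10k = 3928.099 → ⌈·⌉ = 3929
j=12: r + 11k = 4304.349 → ⌈·⌉ = 4305
j=13: r + 12k = 4680.599 → ⌈·⌉ = 4681
j=14: r + 13k = 5056.849 → ⌈·⌉ = 5057
j=15: r + 14k = 5433.099 → ⌈·⌉ = 5434
j=16: r + 15k = 5809.349 → ⌈·⌉ = 5810

166, 542, 919, 1295, 1671, 2047, 2424, 2800, 3176, 3552, 3929, 4305, 4681, 5057, 5434, 5810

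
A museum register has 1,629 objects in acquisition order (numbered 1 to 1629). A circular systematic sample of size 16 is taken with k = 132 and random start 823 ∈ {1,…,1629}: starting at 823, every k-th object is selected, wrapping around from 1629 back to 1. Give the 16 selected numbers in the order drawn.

823, 955, 1087, 1219, 1351, 1483, 1615, 118, 250, 382, 514, 646, 778, 910, 1042, 1174

Selection 1: 823
Selection 2: 823 + 132 = 955
Selection 3: 955 + 132 = 1087
Selection 4: 1087 + 132 = 1219
Selection 5: 1219 + 132 = 1351
Selection 6: 1351 + 132 = 1483
Selection 7: 1483 + 132 = 1615
Selection 8: 1615 + 132 = 1747 → 1747 − 1629 = 118
Selection 9: 118 + 132 = 250
Selection 10: 250 + 132 = 382
Selection 11: 382 + 132 = 514
Selection 12: 514 + 132 = 646
Selection 13: 646 + 132 = 778
Selection 14: 778 + 132 = 910
Selection 15: 910 + 132 = 1042
Selection 16: 1042 + 132 = 1174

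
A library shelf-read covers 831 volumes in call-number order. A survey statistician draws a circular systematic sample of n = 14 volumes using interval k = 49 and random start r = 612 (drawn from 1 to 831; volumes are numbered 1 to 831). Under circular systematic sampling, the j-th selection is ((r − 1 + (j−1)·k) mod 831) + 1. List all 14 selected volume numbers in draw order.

Selection 1: 612
Selection 2: 612 + 49 = 661
Selection 3: 661 + 49 = 710
Selection 4: 710 + 49 = 759
Selection 5: 759 + 49 = 808
Selection 6: 808 + 49 = 857 → 857 − 831 = 26
Selection 7: 26 + 49 = 75
Selection 8: 75 + 49 = 124
Selection 9: 124 + 49 = 173
Selection 10: 173 + 49 = 222
Selection 11: 222 + 49 = 271
Selection 12: 271 + 49 = 320
Selection 13: 320 + 49 = 369
Selection 14: 369 + 49 = 418

612, 661, 710, 759, 808, 26, 75, 124, 173, 222, 271, 320, 369, 418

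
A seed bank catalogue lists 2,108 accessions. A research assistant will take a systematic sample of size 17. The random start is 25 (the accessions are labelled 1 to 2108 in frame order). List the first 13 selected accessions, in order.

25, 149, 273, 397, 521, 645, 769, 893, 1017, 1141, 1265, 1389, 1513

k = N/n = 2108/17 = 124
accession 1: 25
accession 2: 25 + 124 = 149
accession 3: 149 + 124 = 273
accession 4: 273 + 124 = 397
accession 5: 397 + 124 = 521
accession 6: 521 + 124 = 645
accession 7: 645 + 124 = 769
accession 8: 769 + 124 = 893
accession 9: 893 + 124 = 1017
accession 10: 1017 + 124 = 1141
accession 11: 1141 + 124 = 1265
accession 12: 1265 + 124 = 1389
accession 13: 1389 + 124 = 1513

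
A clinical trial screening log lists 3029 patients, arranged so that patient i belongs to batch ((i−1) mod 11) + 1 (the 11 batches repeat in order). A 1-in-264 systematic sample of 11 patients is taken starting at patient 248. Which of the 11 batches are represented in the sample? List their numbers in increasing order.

Consecutive selections differ by k = 264, so their batch numbers differ by 264 mod 11 = 0.
gcd(264, 11) = 11, so the sample visits 11/11 = 1 distinct residues mod 11.
Start 248 is batch 6; the batches hit are 6.

6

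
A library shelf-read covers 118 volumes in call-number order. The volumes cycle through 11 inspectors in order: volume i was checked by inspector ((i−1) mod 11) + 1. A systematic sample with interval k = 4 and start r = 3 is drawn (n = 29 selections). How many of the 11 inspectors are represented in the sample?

Consecutive selections differ by k = 4, so their inspector numbers differ by 4 mod 11 = 4.
gcd(4, 11) = 1, so the sample visits 11/1 = 11 distinct residues mod 11.
Start 3 is inspector 3; the inspectors hit are 1, 2, 3, 4, 5, 6, 7, 8, 9, 10, 11.

11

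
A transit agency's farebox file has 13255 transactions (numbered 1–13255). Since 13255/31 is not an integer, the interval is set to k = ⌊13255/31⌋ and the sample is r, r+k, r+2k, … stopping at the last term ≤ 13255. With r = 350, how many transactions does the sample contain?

31

k = ⌊13255/31⌋ = 427
Achieved size = ⌊(13255 − 350)/427⌋ + 1 = ⌊12905/427⌋ + 1 = 30 + 1 = 31
(last selection: 350 + 30×427 = 13160 ≤ 13255; next would be 13587 > 13255)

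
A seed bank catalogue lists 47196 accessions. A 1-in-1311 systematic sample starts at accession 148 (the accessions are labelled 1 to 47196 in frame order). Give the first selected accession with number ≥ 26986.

27679

k = 1311
Steps past start: ⌈(26986 − 148)/1311⌉ = ⌈26838/1311⌉ = 21
Selected accession: 148 + 21×1311 = 27679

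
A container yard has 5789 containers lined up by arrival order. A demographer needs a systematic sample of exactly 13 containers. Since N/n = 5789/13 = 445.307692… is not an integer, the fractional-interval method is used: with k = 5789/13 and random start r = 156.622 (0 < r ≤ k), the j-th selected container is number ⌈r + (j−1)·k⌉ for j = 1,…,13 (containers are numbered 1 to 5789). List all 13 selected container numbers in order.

157, 602, 1048, 1493, 1938, 2384, 2829, 3274, 3720, 4165, 4610, 5056, 5501

j=1: r + 0k = 156.622 → ⌈·⌉ = 157
j=2: r + 1k = 601.929692… → ⌈·⌉ = 602
j=3: r + 2k = 1047.237384… → ⌈·⌉ = 1048
j=4: r + 3k = 1492.545076… → ⌈·⌉ = 1493
j=5: r + 4k = 1937.852769… → ⌈·⌉ = 1938
j=6: r + 5k = 2383.160461… → ⌈·⌉ = 2384
j=7: r + 6k = 2828.468153… → ⌈·⌉ = 2829
j=8: r + 7k = 3273.775846… → ⌈·⌉ = 3274
j=9: r + 8k = 3719.083538… → ⌈·⌉ = 3720
j=10: r + 9k = 4164.391230… → ⌈·⌉ = 4165
j=11: r + 10k = 4609.698923… → ⌈·⌉ = 4610
j=12: r + 11k = 5055.006615… → ⌈·⌉ = 5056
j=13: r + 12k = 5500.314307… → ⌈·⌉ = 5501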